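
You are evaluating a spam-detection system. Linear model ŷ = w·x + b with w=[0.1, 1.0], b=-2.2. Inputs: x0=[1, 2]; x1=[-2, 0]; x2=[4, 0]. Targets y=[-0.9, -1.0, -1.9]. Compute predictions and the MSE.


ŷ0 = (0.1)·(1) + (1.0)·(2) - 2.2 = -0.1
ŷ1 = (0.1)·(-2) + (1.0)·(0) - 2.2 = -2.4
ŷ2 = (0.1)·(4) + (1.0)·(0) - 2.2 = -1.8
errors² = [0.64, 1.96, 0.01]
MSE = 2.6100/3 = 0.87

0.87


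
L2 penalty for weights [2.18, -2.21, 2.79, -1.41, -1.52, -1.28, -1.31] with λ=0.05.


‖w‖₂² = (2.18)² + (-2.21)² + (2.79)² + (-1.41)² + (-1.52)² + (-1.28)² + (-1.31)²
     = 4.7524 + 4.8841 + 7.7841 + 1.9881 + 2.3104 + 1.6384 + 1.7161
     = 25.0736
λ·‖w‖₂² = 0.05·25.0736 = 1.25368

1.25368


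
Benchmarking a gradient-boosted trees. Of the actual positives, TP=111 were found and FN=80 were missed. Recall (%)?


Recall = TP/(TP+FN)
= 111/(111+80)
= 111/191 = 58.12%

58.12%


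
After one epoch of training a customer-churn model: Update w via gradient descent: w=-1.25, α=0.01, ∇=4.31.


w_new = w - α·∇
= -1.25 - 0.01·4.31
= -1.25 - 0.0431
= -1.2931

-1.2931


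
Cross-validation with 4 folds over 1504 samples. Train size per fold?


Fold size = 1504/4 = 376
Training per fold = 1504 - 376 = 1128

1128


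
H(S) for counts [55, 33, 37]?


Probabilities: [55/125, 33/125, 37/125] ≈ [0.44, 0.264, 0.296]
H = -((55/125)·log₂(55/125) + (33/125)·log₂(33/125) + (37/125)·log₂(37/125))
  = 1.5483 bits

1.5483 bits


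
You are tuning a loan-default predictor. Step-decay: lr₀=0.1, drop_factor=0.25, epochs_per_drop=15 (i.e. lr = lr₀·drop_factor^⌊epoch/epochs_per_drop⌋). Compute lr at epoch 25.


n_drops = ⌊25/15⌋ = 1
lr = 0.1·0.25^1 = 0.1·0.25 = 0.025

0.025


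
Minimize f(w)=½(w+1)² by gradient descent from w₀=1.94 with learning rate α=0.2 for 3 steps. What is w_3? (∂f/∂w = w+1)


step 1: grad = 1.94+1 = 2.94; w = 1.94 - 0.2·(2.94) = 1.352
step 2: grad = 1.352+1 = 2.352; w = 1.352 - 0.2·(2.352) = 0.8816
step 3: grad = 0.8816+1 = 1.8816; w = 0.8816 - 0.2·(1.8816) = 0.50528

0.50528


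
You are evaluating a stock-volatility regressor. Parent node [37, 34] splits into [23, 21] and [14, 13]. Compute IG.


Parent = [37, 34], H_parent = 0.9987
H_left = 0.9985 (n=44), H_right = 0.999 (n=27)
H_children = (44/71)·0.9985 + (27/71)·0.999 = 0.9987
IG = 0.9987 - 0.9987 = 0.0

0.0


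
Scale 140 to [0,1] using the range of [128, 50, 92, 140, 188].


min=50, max=188
(140-50)/(188-50) = 90/138 = 0.6522

0.6522


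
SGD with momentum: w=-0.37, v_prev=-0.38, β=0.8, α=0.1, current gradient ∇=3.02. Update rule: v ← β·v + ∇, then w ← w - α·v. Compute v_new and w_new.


v_new = 0.8·-0.38 + 3.02 = -0.304 + 3.02 = 2.716
w_new = -0.37 - 0.1·2.716 = -0.37 - 0.2716 = -0.6416

v_new=2.716, w_new=-0.6416


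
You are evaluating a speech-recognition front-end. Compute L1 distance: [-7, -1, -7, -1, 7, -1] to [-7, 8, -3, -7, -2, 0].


d = |-7+ 7| + |-1-8| + |-7+ 3| + |-1+ 7| + |7+ 2| + |-1-0|
  = 0 + 9 + 4 + 6 + 9 + 1
  = 29

29


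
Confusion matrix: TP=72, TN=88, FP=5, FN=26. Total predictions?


Total = TP + TN + FP + FN
= 72 + 88 + 5 + 26
= 191
(Predicted positive: 77, predicted negative: 114)

191


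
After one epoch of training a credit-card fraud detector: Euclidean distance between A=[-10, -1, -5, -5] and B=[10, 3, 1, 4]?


d = √((-10-10)² + (-1-3)² + (-5-1)² + (-5-4)²)
  = √(400 + 16 + 36 + 81)
  = √533 = 23.0868

23.0868


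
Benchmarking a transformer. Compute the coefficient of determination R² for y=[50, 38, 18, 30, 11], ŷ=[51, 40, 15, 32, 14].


ȳ = 29.4
SS_res = Σ(y-ŷ)² = 27
SS_tot = Σ(y-ȳ)² = 967.2
R² = 1 - SS_res/SS_tot = 1 - 0.0279 = 0.9721

0.9721


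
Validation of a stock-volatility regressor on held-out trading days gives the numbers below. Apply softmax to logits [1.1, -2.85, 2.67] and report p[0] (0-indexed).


Exponentials: e^1.1=3.0042, e^-2.85=0.0578, e^2.67=14.44
Sum = 17.502
Softmax = [0.1716, 0.0033, 0.825]
p[0] = 3.0042/17.502 = 0.1716

0.1716


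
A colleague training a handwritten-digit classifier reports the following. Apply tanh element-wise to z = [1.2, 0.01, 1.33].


tanh(1.2) = 0.8337
tanh(0.01) = 0.01
tanh(1.33) = 0.8692
result = [0.8337, 0.01, 0.8692]

[0.8337, 0.01, 0.8692]


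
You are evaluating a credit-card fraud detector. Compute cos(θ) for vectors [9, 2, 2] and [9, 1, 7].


A·B = 9·9 + 2·1 + 2·7 = 97
‖A‖ = √89 = 9.434, ‖B‖ = √131 = 11.4455
cos = 97/(√89·√131) = 97/√11659 = 0.8983

0.8983


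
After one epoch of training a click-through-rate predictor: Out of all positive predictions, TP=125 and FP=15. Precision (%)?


Precision = TP/(TP+FP)
= 125/(125+15)
= 125/140 = 89.29%

89.29%


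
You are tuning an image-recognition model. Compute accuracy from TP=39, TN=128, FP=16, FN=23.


Accuracy = (TP+TN)/(TP+TN+FP+FN)
= (39+128)/(206)
= 167/206 = 81.07%

81.07%


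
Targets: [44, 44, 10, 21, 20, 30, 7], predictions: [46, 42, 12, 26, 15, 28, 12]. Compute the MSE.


Squared errors: (44-46)²=4, (44-42)²=4, (10-12)²=4, (21-26)²=25, (20-15)²=25, (30-28)²=4, (7-12)²=25
Sum = 91
MSE = 91/7 = 13

13


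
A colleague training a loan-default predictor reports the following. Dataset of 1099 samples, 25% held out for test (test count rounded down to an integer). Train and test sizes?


Test = ⌊1099·25/100⌋ = 274
Train = 1099 - 274 = 825

Train: 825, Test: 274


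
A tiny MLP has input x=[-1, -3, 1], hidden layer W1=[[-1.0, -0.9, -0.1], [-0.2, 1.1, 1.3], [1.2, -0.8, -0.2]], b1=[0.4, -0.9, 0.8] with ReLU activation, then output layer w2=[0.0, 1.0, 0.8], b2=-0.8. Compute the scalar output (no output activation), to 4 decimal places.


z1[0] = (-1.0)·(-1) + (-0.9)·(-3) + (-0.1)·(1) + 0.4 = 4.0
z1[1] = (-0.2)·(-1) + (1.1)·(-3) + (1.3)·(1) - 0.9 = -2.7
z1[2] = (1.2)·(-1) + (-0.8)·(-3) + (-0.2)·(1) + 0.8 = 1.8
h = ReLU(z1) = [4.0, 0.0, 1.8]
output = (0.0)·(4.0) + (1.0)·(0.0) + (0.8)·(1.8) - 0.8 = 0.64

0.64


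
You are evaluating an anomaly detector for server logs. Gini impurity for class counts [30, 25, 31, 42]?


Probabilities: [30/128, 25/128, 31/128, 42/128] ≈ [0.2344, 0.1953, 0.2422, 0.3281]
Σpᵢ² = (900 + 625 + 961 + 1764)/128² = 4250/16384
Gini = 1 - Σpᵢ² = 1 - 4250/16384 = 0.7406

0.7406


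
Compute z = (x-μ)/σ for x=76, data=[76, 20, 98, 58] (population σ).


μ = 63, σ = 28.5832
z = (76 - 63)/28.5832 = 0.4548

0.4548


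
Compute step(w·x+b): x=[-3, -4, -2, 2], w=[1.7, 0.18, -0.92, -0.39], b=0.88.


z = (-3)·(1.7) + (-4)·(0.18) + (-2)·(-0.92) + (2)·(-0.39) + 0.88
  = -3.88
step(z) = 0 (z<0)

0


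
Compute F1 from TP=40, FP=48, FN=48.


Precision = 40/88 = 0.4545
Recall = 40/88 = 0.4545
F1 = 2·P·R/(P+R) = 2·TP/(2·TP+FP+FN) = 80/(80+48+48) = 80/176 = 0.4545

0.4545


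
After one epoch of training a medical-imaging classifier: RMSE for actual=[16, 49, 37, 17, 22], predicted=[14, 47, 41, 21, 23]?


MSE = 41/5 = 8.2
RMSE = √(41/5) = 2.8636

2.8636


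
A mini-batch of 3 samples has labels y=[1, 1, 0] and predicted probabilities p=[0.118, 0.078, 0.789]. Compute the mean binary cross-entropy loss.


L[0] = -ln(0.118) = 2.1371
L[1] = -ln(0.078) = 2.551
L[2] = -ln(1-0.789) = -ln(0.211) = 1.5559
mean = (2.1371 + 2.551 + 1.5559)/3 = 2.0813

2.0813


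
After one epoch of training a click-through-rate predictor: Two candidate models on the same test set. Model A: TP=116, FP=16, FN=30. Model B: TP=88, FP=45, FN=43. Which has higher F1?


Model A: P=116/132=0.8788, R=116/146=0.7945, F1=2PR/(P+R)=2TP/(2TP+FP+FN)=232/278=0.8345
Model B: P=88/133=0.6617, R=88/131=0.6718, F1=2PR/(P+R)=2TP/(2TP+FP+FN)=176/264=0.6667
0.8345 > 0.6667 → Model A

Model A


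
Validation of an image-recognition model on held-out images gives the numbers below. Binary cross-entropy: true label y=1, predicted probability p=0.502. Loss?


BCE = -[y·ln(p) + (1-y)·ln(1-p)]
= -1·ln(0.502) - 0
= -ln(0.502) = 0.6892

0.6892


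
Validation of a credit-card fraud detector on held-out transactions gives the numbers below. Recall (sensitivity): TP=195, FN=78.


Recall = TP/(TP+FN)
= 195/(195+78)
= 195/273 = 71.43%

71.43%


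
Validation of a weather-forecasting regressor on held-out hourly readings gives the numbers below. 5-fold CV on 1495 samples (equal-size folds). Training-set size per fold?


Fold size = 1495/5 = 299
Training per fold = 1495 - 299 = 1196

1196


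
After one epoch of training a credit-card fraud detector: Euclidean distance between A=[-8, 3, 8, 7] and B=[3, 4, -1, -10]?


d = √((-8-3)² + (3-4)² + (8+ 1)² + (7+ 10)²)
  = √(121 + 1 + 81 + 289)
  = √492 = 22.1811

22.1811


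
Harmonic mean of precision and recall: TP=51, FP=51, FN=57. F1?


Precision = 51/102 = 0.5
Recall = 51/108 = 0.4722
F1 = 2·P·R/(P+R) = 2·TP/(2·TP+FP+FN) = 102/(102+51+57) = 102/210 = 0.4857

0.4857


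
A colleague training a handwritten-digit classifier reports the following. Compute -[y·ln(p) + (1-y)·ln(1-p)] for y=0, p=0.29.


BCE = -[y·ln(p) + (1-y)·ln(1-p)]
= -0 - 1·ln(1-0.29)
= -ln(0.71) = 0.3425

0.3425


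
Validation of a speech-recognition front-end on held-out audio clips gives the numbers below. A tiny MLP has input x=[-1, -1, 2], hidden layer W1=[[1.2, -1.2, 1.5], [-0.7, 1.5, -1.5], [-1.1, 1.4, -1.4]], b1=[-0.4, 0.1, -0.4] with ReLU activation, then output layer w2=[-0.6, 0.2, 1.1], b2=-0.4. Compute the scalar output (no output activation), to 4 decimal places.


z1[0] = (1.2)·(-1) + (-1.2)·(-1) + (1.5)·(2) - 0.4 = 2.6
z1[1] = (-0.7)·(-1) + (1.5)·(-1) + (-1.5)·(2) + 0.1 = -3.7
z1[2] = (-1.1)·(-1) + (1.4)·(-1) + (-1.4)·(2) - 0.4 = -3.5
h = ReLU(z1) = [2.6, 0.0, 0.0]
output = (-0.6)·(2.6) + (0.2)·(0.0) + (1.1)·(0.0) - 0.4 = -1.96

-1.96


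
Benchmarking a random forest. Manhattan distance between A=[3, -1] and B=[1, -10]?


d = |3-1| + |-1+ 10|
  = 2 + 9
  = 11

11


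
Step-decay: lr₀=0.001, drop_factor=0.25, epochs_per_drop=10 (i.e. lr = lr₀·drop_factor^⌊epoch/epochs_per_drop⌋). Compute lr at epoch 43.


n_drops = ⌊43/10⌋ = 4
lr = 0.001·0.25^4 = 0.001·0.00390625 = 0.00000390625

0.00000390625


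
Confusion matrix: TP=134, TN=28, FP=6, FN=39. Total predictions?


Total = TP + TN + FP + FN
= 134 + 28 + 6 + 39
= 207
(Predicted positive: 140, predicted negative: 67)

207


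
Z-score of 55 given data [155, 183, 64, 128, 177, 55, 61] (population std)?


μ = 117.5714, σ = 52.519
z = (55 - 117.5714)/52.519 = -1.1914

-1.1914


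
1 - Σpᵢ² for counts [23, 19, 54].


Probabilities: [23/96, 19/96, 54/96] ≈ [0.2396, 0.1979, 0.5625]
Σpᵢ² = (529 + 361 + 2916)/96² = 3806/9216
Gini = 1 - Σpᵢ² = 1 - 3806/9216 = 0.587

0.587


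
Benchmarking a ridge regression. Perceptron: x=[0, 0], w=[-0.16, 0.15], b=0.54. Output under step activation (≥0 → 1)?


z = (0)·(-0.16) + (0)·(0.15) + 0.54
  = 0.54
step(z) = 1 (z≥0)

1


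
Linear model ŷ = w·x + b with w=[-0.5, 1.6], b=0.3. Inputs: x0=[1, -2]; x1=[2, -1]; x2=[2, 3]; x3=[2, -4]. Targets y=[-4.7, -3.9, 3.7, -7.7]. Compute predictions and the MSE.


ŷ0 = (-0.5)·(1) + (1.6)·(-2) + 0.3 = -3.4
ŷ1 = (-0.5)·(2) + (1.6)·(-1) + 0.3 = -2.3
ŷ2 = (-0.5)·(2) + (1.6)·(3) + 0.3 = 4.1
ŷ3 = (-0.5)·(2) + (1.6)·(-4) + 0.3 = -7.1
errors² = [1.69, 2.56, 0.16, 0.36]
MSE = 4.7700/4 = 1.1925

1.1925


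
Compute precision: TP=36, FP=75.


Precision = TP/(TP+FP)
= 36/(36+75)
= 36/111 = 32.43%

32.43%


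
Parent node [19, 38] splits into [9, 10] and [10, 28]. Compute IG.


Parent = [19, 38], H_parent = 0.9183
H_left = 0.998 (n=19), H_right = 0.8315 (n=38)
H_children = (19/57)·0.998 + (38/57)·0.8315 = 0.887
IG = 0.9183 - 0.887 = 0.0313

0.0313


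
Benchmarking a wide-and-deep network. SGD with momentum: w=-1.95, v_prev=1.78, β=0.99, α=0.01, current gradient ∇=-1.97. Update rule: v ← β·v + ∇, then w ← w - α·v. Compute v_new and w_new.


v_new = 0.99·1.78 - 1.97 = 1.7622 - 1.97 = -0.2078
w_new = -1.95 - 0.01·-0.2078 = -1.95 + 0.002078 = -1.947922

v_new=-0.2078, w_new=-1.947922


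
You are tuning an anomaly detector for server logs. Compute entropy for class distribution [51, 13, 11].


Probabilities: [51/75, 13/75, 11/75] ≈ [0.68, 0.1733, 0.1467]
H = -((51/75)·log₂(51/75) + (13/75)·log₂(13/75) + (11/75)·log₂(11/75))
  = 1.2228 bits

1.2228 bits


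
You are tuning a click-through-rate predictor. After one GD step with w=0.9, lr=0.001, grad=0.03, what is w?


w_new = w - α·∇
= 0.9 - 0.001·0.03
= 0.9 - 0.00003
= 0.89997

0.89997


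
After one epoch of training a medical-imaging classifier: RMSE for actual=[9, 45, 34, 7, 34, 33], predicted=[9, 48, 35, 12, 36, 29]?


MSE = 55/6 = 9.1667
RMSE = √(55/6) = 3.0277

3.0277


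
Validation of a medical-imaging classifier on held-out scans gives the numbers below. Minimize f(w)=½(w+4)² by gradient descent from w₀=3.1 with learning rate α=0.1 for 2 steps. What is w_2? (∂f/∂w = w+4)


step 1: grad = 3.1+4 = 7.1; w = 3.1 - 0.1·(7.1) = 2.39
step 2: grad = 2.39+4 = 6.39; w = 2.39 - 0.1·(6.39) = 1.751

1.751


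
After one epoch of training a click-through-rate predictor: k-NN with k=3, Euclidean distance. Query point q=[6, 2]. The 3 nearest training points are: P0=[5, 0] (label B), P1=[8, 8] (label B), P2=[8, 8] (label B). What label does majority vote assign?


d(q,P0) = 2.2361  (label B)
d(q,P1) = 6.3246  (label B)
d(q,P2) = 6.3246  (label B)
Votes: A=0, B=3
Majority → B

B


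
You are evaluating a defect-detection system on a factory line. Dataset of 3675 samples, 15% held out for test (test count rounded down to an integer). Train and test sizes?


Test = ⌊3675·15/100⌋ = 551
Train = 3675 - 551 = 3124

Train: 3124, Test: 551


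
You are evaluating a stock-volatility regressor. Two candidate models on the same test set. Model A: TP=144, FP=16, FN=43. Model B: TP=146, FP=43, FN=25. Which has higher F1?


Model A: P=144/160=0.9, R=144/187=0.7701, F1=2PR/(P+R)=2TP/(2TP+FP+FN)=288/347=0.83
Model B: P=146/189=0.7725, R=146/171=0.8538, F1=2PR/(P+R)=2TP/(2TP+FP+FN)=292/360=0.8111
0.83 > 0.8111 → Model A

Model A


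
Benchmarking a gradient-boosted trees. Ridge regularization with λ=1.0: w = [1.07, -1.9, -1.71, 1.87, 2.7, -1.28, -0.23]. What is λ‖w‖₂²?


‖w‖₂² = (1.07)² + (-1.9)² + (-1.71)² + (1.87)² + (2.7)² + (-1.28)² + (-0.23)²
     = 1.1449 + 3.61 + 2.9241 + 3.4969 + 7.29 + 1.6384 + 0.0529
     = 20.1572
λ·‖w‖₂² = 1.0·20.1572 = 20.1572

20.1572


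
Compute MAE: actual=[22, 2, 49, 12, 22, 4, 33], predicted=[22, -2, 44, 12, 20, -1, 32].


Absolute errors: |22-22|=0, |2+ 2|=4, |49-44|=5, |12-12|=0, |22-20|=2, |4+ 1|=5, |33-32|=1
Sum = 17
MAE = 17/7 = 17/7

17/7


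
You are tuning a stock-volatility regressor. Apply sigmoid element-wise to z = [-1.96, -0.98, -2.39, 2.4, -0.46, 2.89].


σ(-1.96) = 1/(1+e^1.96) = 0.1235
σ(-0.98) = 1/(1+e^0.98) = 0.2729
σ(-2.39) = 1/(1+e^2.39) = 0.0839
σ(2.4) = 1/(1+e^-2.4) = 0.9168
σ(-0.46) = 1/(1+e^0.46) = 0.387
σ(2.89) = 1/(1+e^-2.89) = 0.9473
result = [0.1235, 0.2729, 0.0839, 0.9168, 0.387, 0.9473]

[0.1235, 0.2729, 0.0839, 0.9168, 0.387, 0.9473]


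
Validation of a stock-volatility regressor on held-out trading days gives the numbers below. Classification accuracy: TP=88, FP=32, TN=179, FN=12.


Accuracy = (TP+TN)/(TP+TN+FP+FN)
= (88+179)/(311)
= 267/311 = 85.85%

85.85%


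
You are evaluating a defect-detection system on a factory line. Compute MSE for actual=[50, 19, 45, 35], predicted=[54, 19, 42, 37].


Squared errors: (50-54)²=16, (19-19)²=0, (45-42)²=9, (35-37)²=4
Sum = 29
MSE = 29/4 = 29/4

29/4


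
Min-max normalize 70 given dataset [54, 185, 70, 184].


min=54, max=185
(70-54)/(185-54) = 16/131 = 0.1221

0.1221


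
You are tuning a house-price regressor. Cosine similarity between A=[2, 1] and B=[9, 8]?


A·B = 2·9 + 1·8 = 26
‖A‖ = √5 = 2.2361, ‖B‖ = √145 = 12.0416
cos = 26/(√5·√145) = 26/√725 = 0.9656

0.9656


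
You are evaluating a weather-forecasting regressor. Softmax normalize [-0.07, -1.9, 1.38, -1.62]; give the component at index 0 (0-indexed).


Exponentials: e^-0.07=0.9324, e^-1.9=0.1496, e^1.38=3.9749, e^-1.62=0.1979
Sum = 5.2548
Softmax = [0.1774, 0.0285, 0.7564, 0.0377]
p[0] = 0.9324/5.2548 = 0.1774

0.1774


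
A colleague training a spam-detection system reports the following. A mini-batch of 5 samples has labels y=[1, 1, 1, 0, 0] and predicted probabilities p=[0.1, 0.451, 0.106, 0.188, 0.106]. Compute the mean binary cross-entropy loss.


L[0] = -ln(0.1) = 2.3026
L[1] = -ln(0.451) = 0.7963
L[2] = -ln(0.106) = 2.2443
L[3] = -ln(1-0.188) = -ln(0.812) = 0.2083
L[4] = -ln(1-0.106) = -ln(0.894) = 0.112
mean = (2.3026 + 0.7963 + 2.2443 + 0.2083 + 0.112)/5 = 1.1327

1.1327


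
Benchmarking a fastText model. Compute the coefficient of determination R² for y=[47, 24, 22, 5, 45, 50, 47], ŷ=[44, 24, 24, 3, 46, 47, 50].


ȳ = 34.2857
SS_res = Σ(y-ŷ)² = 36
SS_tot = Σ(y-ȳ)² = 1799.43
R² = 1 - SS_res/SS_tot = 1 - 0.02 = 0.98

0.98


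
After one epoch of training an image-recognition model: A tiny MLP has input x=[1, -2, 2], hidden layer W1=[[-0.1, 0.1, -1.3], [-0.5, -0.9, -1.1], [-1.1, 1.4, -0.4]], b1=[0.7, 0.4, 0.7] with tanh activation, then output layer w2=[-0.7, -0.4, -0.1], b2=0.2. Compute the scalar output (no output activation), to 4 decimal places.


z1[0] = (-0.1)·(1) + (0.1)·(-2) + (-1.3)·(2) + 0.7 = -2.2
z1[1] = (-0.5)·(1) + (-0.9)·(-2) + (-1.1)·(2) + 0.4 = -0.5
z1[2] = (-1.1)·(1) + (1.4)·(-2) + (-0.4)·(2) + 0.7 = -4.0
h = tanh(z1) = [-0.9757, -0.4621, -0.9993]
output = (-0.7)·(-0.9757) + (-0.4)·(-0.4621) + (-0.1)·(-0.9993) + 0.2 = 1.1678

1.1678


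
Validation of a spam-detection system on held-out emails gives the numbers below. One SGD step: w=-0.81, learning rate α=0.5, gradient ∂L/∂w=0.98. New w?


w_new = w - α·∇
= -0.81 - 0.5·0.98
= -0.81 - 0.49
= -1.3

-1.3


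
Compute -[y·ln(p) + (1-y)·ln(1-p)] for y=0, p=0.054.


BCE = -[y·ln(p) + (1-y)·ln(1-p)]
= -0 - 1·ln(1-0.054)
= -ln(0.946) = 0.0555

0.0555


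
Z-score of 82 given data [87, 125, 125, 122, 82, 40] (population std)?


μ = 96.8333, σ = 31.0022
z = (82 - 96.8333)/31.0022 = -0.4785

-0.4785


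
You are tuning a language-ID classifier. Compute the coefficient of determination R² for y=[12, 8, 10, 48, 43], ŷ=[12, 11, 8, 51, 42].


ȳ = 24.2
SS_res = Σ(y-ŷ)² = 23
SS_tot = Σ(y-ȳ)² = 1532.8
R² = 1 - SS_res/SS_tot = 1 - 0.015 = 0.985

0.985


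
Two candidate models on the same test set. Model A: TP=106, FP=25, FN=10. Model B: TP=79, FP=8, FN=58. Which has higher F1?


Model A: P=106/131=0.8092, R=106/116=0.9138, F1=2PR/(P+R)=2TP/(2TP+FP+FN)=212/247=0.8583
Model B: P=79/87=0.908, R=79/137=0.5766, F1=2PR/(P+R)=2TP/(2TP+FP+FN)=158/224=0.7054
0.8583 > 0.7054 → Model A

Model A


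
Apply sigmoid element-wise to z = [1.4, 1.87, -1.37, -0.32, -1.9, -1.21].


σ(1.4) = 1/(1+e^-1.4) = 0.8022
σ(1.87) = 1/(1+e^-1.87) = 0.8665
σ(-1.37) = 1/(1+e^1.37) = 0.2026
σ(-0.32) = 1/(1+e^0.32) = 0.4207
σ(-1.9) = 1/(1+e^1.9) = 0.1301
σ(-1.21) = 1/(1+e^1.21) = 0.2297
result = [0.8022, 0.8665, 0.2026, 0.4207, 0.1301, 0.2297]

[0.8022, 0.8665, 0.2026, 0.4207, 0.1301, 0.2297]


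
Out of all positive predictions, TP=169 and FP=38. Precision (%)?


Precision = TP/(TP+FP)
= 169/(169+38)
= 169/207 = 81.64%

81.64%


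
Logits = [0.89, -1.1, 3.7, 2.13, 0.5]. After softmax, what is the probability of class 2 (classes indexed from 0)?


Exponentials: e^0.89=2.4351, e^-1.1=0.3329, e^3.7=40.4473, e^2.13=8.4149, e^0.5=1.6487
Sum = 53.2789
Softmax = [0.0457, 0.0062, 0.7592, 0.1579, 0.0309]
p[2] = 40.4473/53.2789 = 0.7592

0.7592


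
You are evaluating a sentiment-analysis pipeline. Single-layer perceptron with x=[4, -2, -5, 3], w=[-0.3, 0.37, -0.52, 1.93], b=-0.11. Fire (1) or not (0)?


z = (4)·(-0.3) + (-2)·(0.37) + (-5)·(-0.52) + (3)·(1.93) - 0.11
  = 6.34
step(z) = 1 (z≥0)

1


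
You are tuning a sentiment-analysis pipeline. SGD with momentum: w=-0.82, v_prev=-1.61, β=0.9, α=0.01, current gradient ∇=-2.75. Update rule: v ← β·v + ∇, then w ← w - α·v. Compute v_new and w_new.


v_new = 0.9·-1.61 - 2.75 = -1.449 - 2.75 = -4.199
w_new = -0.82 - 0.01·-4.199 = -0.82 + 0.04199 = -0.77801

v_new=-4.199, w_new=-0.77801


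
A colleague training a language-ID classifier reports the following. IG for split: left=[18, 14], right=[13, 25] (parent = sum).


Parent = [31, 39], H_parent = 0.9906
H_left = 0.9887 (n=32), H_right = 0.9268 (n=38)
H_children = (32/70)·0.9887 + (38/70)·0.9268 = 0.9551
IG = 0.9906 - 0.9551 = 0.0355

0.0355


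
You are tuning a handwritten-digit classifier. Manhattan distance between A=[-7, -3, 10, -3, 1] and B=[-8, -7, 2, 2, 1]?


d = |-7+ 8| + |-3+ 7| + |10-2| + |-3-2| + |1-1|
  = 1 + 4 + 8 + 5 + 0
  = 18

18


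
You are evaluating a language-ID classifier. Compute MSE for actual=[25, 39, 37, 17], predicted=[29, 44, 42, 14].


Squared errors: (25-29)²=16, (39-44)²=25, (37-42)²=25, (17-14)²=9
Sum = 75
MSE = 75/4 = 75/4

75/4


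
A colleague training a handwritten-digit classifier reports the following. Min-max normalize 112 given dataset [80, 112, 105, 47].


min=47, max=112
(112-47)/(112-47) = 65/65 = 1.0

1.0


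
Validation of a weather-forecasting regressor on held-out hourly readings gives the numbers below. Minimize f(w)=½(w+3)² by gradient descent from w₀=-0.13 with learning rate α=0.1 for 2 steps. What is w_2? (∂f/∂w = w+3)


step 1: grad = -0.13+3 = 2.87; w = -0.13 - 0.1·(2.87) = -0.417
step 2: grad = -0.417+3 = 2.583; w = -0.417 - 0.1·(2.583) = -0.6753

-0.6753


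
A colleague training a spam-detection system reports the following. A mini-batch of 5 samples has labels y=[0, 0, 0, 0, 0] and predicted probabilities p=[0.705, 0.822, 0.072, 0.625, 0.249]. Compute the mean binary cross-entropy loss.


L[0] = -ln(1-0.705) = -ln(0.295) = 1.2208
L[1] = -ln(1-0.822) = -ln(0.178) = 1.726
L[2] = -ln(1-0.072) = -ln(0.928) = 0.0747
L[3] = -ln(1-0.625) = -ln(0.375) = 0.9808
L[4] = -ln(1-0.249) = -ln(0.751) = 0.2863
mean = (1.2208 + 1.726 + 0.0747 + 0.9808 + 0.2863)/5 = 0.8577

0.8577


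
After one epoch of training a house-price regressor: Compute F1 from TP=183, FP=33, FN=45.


Precision = 183/216 = 0.8472
Recall = 183/228 = 0.8026
F1 = 2·P·R/(P+R) = 2·TP/(2·TP+FP+FN) = 366/(366+33+45) = 366/444 = 0.8243

0.8243


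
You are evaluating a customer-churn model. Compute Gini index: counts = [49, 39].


Probabilities: [49/88, 39/88] ≈ [0.5568, 0.4432]
Σpᵢ² = (2401 + 1521)/88² = 3922/7744
Gini = 1 - Σpᵢ² = 1 - 3922/7744 = 0.4935

0.4935


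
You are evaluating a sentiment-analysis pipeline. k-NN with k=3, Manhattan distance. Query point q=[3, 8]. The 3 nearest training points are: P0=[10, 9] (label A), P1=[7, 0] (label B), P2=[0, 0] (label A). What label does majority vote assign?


d(q,P0) = 8  (label A)
d(q,P1) = 12  (label B)
d(q,P2) = 11  (label A)
Votes: A=2, B=1
Majority → A

A


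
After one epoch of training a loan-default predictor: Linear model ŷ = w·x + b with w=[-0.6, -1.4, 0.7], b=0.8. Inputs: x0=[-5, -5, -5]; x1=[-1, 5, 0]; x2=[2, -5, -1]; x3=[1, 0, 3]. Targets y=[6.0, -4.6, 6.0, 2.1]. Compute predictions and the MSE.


ŷ0 = (-0.6)·(-5) + (-1.4)·(-5) + (0.7)·(-5) + 0.8 = 7.3
ŷ1 = (-0.6)·(-1) + (-1.4)·(5) + (0.7)·(0) + 0.8 = -5.6
ŷ2 = (-0.6)·(2) + (-1.4)·(-5) + (0.7)·(-1) + 0.8 = 5.9
ŷ3 = (-0.6)·(1) + (-1.4)·(0) + (0.7)·(3) + 0.8 = 2.3
errors² = [1.69, 1.0, 0.01, 0.04]
MSE = 2.7400/4 = 0.685

0.685


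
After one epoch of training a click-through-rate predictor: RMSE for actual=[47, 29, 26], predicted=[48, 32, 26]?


MSE = 10/3 = 3.3333
RMSE = √(10/3) = 1.8257

1.8257


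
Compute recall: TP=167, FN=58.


Recall = TP/(TP+FN)
= 167/(167+58)
= 167/225 = 74.22%

74.22%


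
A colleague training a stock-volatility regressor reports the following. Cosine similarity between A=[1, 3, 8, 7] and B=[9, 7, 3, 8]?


A·B = 1·9 + 3·7 + 8·3 + 7·8 = 110
‖A‖ = √123 = 11.0905, ‖B‖ = √203 = 14.2478
cos = 110/(√123·√203) = 110/√24969 = 0.6961

0.6961


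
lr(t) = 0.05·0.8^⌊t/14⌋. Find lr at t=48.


n_drops = ⌊48/14⌋ = 3
lr = 0.05·0.8^3 = 0.05·0.512 = 0.0256

0.0256


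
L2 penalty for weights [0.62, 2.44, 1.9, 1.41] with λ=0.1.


‖w‖₂² = (0.62)² + (2.44)² + (1.9)² + (1.41)²
     = 0.3844 + 5.9536 + 3.61 + 1.9881
     = 11.9361
λ·‖w‖₂² = 0.1·11.9361 = 1.19361

1.19361


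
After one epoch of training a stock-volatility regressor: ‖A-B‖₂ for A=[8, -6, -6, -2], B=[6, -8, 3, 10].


d = √((8-6)² + (-6+ 8)² + (-6-3)² + (-2-10)²)
  = √(4 + 4 + 81 + 144)
  = √233 = 15.2643

15.2643


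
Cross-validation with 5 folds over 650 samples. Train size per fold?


Fold size = 650/5 = 130
Training per fold = 650 - 130 = 520

520


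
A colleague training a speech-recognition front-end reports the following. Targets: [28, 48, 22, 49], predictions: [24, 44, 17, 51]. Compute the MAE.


Absolute errors: |28-24|=4, |48-44|=4, |22-17|=5, |49-51|=2
Sum = 15
MAE = 15/4 = 15/4

15/4


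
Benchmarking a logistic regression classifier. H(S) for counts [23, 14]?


Probabilities: [23/37, 14/37] ≈ [0.6216, 0.3784]
H = -((23/37)·log₂(23/37) + (14/37)·log₂(14/37))
  = 0.9569 bits

0.9569 bits


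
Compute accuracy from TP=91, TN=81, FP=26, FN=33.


Accuracy = (TP+TN)/(TP+TN+FP+FN)
= (91+81)/(231)
= 172/231 = 74.46%

74.46%


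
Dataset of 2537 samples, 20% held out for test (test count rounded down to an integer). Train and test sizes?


Test = ⌊2537·20/100⌋ = 507
Train = 2537 - 507 = 2030

Train: 2030, Test: 507


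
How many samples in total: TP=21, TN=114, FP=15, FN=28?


Total = TP + TN + FP + FN
= 21 + 114 + 15 + 28
= 178
(Predicted positive: 36, predicted negative: 142)

178


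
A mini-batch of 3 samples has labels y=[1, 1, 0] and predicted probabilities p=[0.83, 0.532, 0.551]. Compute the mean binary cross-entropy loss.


L[0] = -ln(0.83) = 0.1863
L[1] = -ln(0.532) = 0.6311
L[2] = -ln(1-0.551) = -ln(0.449) = 0.8007
mean = (0.1863 + 0.6311 + 0.8007)/3 = 0.5394

0.5394


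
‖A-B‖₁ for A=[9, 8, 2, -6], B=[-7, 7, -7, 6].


d = |9+ 7| + |8-7| + |2+ 7| + |-6-6|
  = 16 + 1 + 9 + 12
  = 38

38


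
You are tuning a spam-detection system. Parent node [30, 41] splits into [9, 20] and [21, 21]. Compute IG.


Parent = [30, 41], H_parent = 0.9826
H_left = 0.8936 (n=29), H_right = 1 (n=42)
H_children = (29/71)·0.8936 + (42/71)·1 = 0.9565
IG = 0.9826 - 0.9565 = 0.0261

0.0261


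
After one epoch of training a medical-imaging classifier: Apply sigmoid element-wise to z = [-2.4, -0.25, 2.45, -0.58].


σ(-2.4) = 1/(1+e^2.4) = 0.0832
σ(-0.25) = 1/(1+e^0.25) = 0.4378
σ(2.45) = 1/(1+e^-2.45) = 0.9206
σ(-0.58) = 1/(1+e^0.58) = 0.3589
result = [0.0832, 0.4378, 0.9206, 0.3589]

[0.0832, 0.4378, 0.9206, 0.3589]


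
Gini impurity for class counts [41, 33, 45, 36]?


Probabilities: [41/155, 33/155, 45/155, 36/155] ≈ [0.2645, 0.2129, 0.2903, 0.2323]
Σpᵢ² = (1681 + 1089 + 2025 + 1296)/155² = 6091/24025
Gini = 1 - Σpᵢ² = 1 - 6091/24025 = 0.7465

0.7465


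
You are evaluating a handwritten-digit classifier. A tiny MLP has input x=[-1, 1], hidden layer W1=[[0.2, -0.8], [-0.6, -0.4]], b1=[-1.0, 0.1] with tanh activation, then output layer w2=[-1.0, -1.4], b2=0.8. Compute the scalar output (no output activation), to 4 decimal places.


z1[0] = (0.2)·(-1) + (-0.8)·(1) - 1.0 = -2.0
z1[1] = (-0.6)·(-1) + (-0.4)·(1) + 0.1 = 0.3
h = tanh(z1) = [-0.964, 0.2913]
output = (-1.0)·(-0.964) + (-1.4)·(0.2913) + 0.8 = 1.3562

1.3562


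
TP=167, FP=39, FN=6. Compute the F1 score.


Precision = 167/206 = 0.8107
Recall = 167/173 = 0.9653
F1 = 2·P·R/(P+R) = 2·TP/(2·TP+FP+FN) = 334/(334+39+6) = 334/379 = 0.8813

0.8813


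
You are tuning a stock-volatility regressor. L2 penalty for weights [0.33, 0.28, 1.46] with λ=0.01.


‖w‖₂² = (0.33)² + (0.28)² + (1.46)²
     = 0.1089 + 0.0784 + 2.1316
     = 2.3189
λ·‖w‖₂² = 0.01·2.3189 = 0.023189

0.023189


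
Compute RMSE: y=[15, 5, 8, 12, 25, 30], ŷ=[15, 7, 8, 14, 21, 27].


MSE = 33/6 = 5.5
RMSE = √(33/6) = 2.3452

2.3452


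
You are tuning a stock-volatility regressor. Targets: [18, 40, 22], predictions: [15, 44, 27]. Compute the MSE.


Squared errors: (18-15)²=9, (40-44)²=16, (22-27)²=25
Sum = 50
MSE = 50/3 = 50/3

50/3


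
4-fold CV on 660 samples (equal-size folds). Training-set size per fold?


Fold size = 660/4 = 165
Training per fold = 660 - 165 = 495

495


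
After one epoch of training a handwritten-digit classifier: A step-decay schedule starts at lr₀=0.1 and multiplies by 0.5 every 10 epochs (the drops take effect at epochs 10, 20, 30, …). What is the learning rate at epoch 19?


n_drops = ⌊19/10⌋ = 1
lr = 0.1·0.5^1 = 0.1·0.5 = 0.05

0.05


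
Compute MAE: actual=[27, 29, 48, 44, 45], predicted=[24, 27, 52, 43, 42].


Absolute errors: |27-24|=3, |29-27|=2, |48-52|=4, |44-43|=1, |45-42|=3
Sum = 13
MAE = 13/5 = 13/5

13/5


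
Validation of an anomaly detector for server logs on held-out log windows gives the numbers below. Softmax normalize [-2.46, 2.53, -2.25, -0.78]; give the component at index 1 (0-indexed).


Exponentials: e^-2.46=0.0854, e^2.53=12.5535, e^-2.25=0.1054, e^-0.78=0.4584
Sum = 13.2027
Softmax = [0.0065, 0.9508, 0.008, 0.0347]
p[1] = 12.5535/13.2027 = 0.9508

0.9508


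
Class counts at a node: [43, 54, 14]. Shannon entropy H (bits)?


Probabilities: [43/111, 54/111, 14/111] ≈ [0.3874, 0.4865, 0.1261]
H = -((43/111)·log₂(43/111) + (54/111)·log₂(54/111) + (14/111)·log₂(14/111))
  = 1.4125 bits

1.4125 bits


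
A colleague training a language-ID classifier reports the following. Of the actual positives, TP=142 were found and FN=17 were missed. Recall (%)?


Recall = TP/(TP+FN)
= 142/(142+17)
= 142/159 = 89.31%

89.31%


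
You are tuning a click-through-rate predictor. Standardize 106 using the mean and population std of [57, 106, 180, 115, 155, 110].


μ = 120.5, σ = 38.9733
z = (106 - 120.5)/38.9733 = -0.372

-0.372


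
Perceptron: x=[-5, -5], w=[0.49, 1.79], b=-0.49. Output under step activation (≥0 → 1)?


z = (-5)·(0.49) + (-5)·(1.79) - 0.49
  = -11.89
step(z) = 0 (z<0)

0


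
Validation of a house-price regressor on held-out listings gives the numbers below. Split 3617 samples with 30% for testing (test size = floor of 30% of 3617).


Test = ⌊3617·30/100⌋ = 1085
Train = 3617 - 1085 = 2532

Train: 2532, Test: 1085


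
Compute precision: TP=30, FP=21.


Precision = TP/(TP+FP)
= 30/(30+21)
= 30/51 = 58.82%

58.82%


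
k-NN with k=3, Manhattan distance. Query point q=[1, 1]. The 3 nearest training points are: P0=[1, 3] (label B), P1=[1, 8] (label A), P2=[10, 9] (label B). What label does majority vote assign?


d(q,P0) = 2  (label B)
d(q,P1) = 7  (label A)
d(q,P2) = 17  (label B)
Votes: A=1, B=2
Majority → B

B


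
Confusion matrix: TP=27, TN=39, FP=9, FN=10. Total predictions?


Total = TP + TN + FP + FN
= 27 + 39 + 9 + 10
= 85
(Predicted positive: 36, predicted negative: 49)

85


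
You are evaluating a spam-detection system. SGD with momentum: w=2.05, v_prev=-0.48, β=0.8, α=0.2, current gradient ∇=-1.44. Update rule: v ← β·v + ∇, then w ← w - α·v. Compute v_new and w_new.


v_new = 0.8·-0.48 - 1.44 = -0.384 - 1.44 = -1.824
w_new = 2.05 - 0.2·-1.824 = 2.05 + 0.3648 = 2.4148

v_new=-1.824, w_new=2.4148


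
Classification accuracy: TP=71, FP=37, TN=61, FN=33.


Accuracy = (TP+TN)/(TP+TN+FP+FN)
= (71+61)/(202)
= 132/202 = 65.35%

65.35%


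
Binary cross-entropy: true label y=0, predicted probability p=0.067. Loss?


BCE = -[y·ln(p) + (1-y)·ln(1-p)]
= -0 - 1·ln(1-0.067)
= -ln(0.933) = 0.0694

0.0694


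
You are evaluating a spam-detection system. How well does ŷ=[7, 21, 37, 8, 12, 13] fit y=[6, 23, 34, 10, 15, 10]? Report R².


ȳ = 16.3333
SS_res = Σ(y-ŷ)² = 36
SS_tot = Σ(y-ȳ)² = 545.33
R² = 1 - SS_res/SS_tot = 1 - 0.066 = 0.934

0.934


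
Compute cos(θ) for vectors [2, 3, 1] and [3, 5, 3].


A·B = 2·3 + 3·5 + 1·3 = 24
‖A‖ = √14 = 3.7417, ‖B‖ = √43 = 6.5574
cos = 24/(√14·√43) = 24/√602 = 0.9782

0.9782


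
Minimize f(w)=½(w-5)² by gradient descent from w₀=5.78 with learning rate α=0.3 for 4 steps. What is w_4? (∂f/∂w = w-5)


step 1: grad = 5.78-5 = 0.78; w = 5.78 - 0.3·(0.78) = 5.546
step 2: grad = 5.546-5 = 0.546; w = 5.546 - 0.3·(0.546) = 5.3822
step 3: grad = 5.3822-5 = 0.3822; w = 5.3822 - 0.3·(0.3822) = 5.26754
step 4: grad = 5.26754-5 = 0.26754; w = 5.26754 - 0.3·(0.26754) = 5.187278

5.187278


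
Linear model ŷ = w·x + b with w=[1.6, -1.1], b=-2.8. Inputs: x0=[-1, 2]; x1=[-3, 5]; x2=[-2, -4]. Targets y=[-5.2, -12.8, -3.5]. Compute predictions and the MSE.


ŷ0 = (1.6)·(-1) + (-1.1)·(2) - 2.8 = -6.6
ŷ1 = (1.6)·(-3) + (-1.1)·(5) - 2.8 = -13.1
ŷ2 = (1.6)·(-2) + (-1.1)·(-4) - 2.8 = -1.6
errors² = [1.96, 0.09, 3.61]
MSE = 5.6600/3 = 1.8867

1.8867


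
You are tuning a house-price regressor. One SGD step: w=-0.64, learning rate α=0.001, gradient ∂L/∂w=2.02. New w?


w_new = w - α·∇
= -0.64 - 0.001·2.02
= -0.64 - 0.00202
= -0.64202

-0.64202


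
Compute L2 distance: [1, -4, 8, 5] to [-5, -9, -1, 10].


d = √((1+ 5)² + (-4+ 9)² + (8+ 1)² + (5-10)²)
  = √(36 + 25 + 81 + 25)
  = √167 = 12.9228

12.9228


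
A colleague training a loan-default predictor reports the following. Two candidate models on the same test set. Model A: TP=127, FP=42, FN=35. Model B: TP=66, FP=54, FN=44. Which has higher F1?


Model A: P=127/169=0.7515, R=127/162=0.784, F1=2PR/(P+R)=2TP/(2TP+FP+FN)=254/331=0.7674
Model B: P=66/120=0.55, R=66/110=0.6, F1=2PR/(P+R)=2TP/(2TP+FP+FN)=132/230=0.5739
0.7674 > 0.5739 → Model A

Model A


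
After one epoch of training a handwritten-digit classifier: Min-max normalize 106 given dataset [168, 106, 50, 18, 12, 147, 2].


min=2, max=168
(106-2)/(168-2) = 104/166 = 0.6265

0.6265


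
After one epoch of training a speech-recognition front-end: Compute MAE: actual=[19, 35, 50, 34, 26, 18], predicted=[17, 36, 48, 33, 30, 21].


Absolute errors: |19-17|=2, |35-36|=1, |50-48|=2, |34-33|=1, |26-30|=4, |18-21|=3
Sum = 13
MAE = 13/6 = 13/6

13/6


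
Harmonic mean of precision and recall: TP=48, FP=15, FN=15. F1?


Precision = 48/63 = 0.7619
Recall = 48/63 = 0.7619
F1 = 2·P·R/(P+R) = 2·TP/(2·TP+FP+FN) = 96/(96+15+15) = 96/126 = 0.7619

0.7619


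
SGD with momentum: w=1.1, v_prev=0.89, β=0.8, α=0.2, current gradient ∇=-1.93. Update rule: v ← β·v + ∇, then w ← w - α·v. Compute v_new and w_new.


v_new = 0.8·0.89 - 1.93 = 0.712 - 1.93 = -1.218
w_new = 1.1 - 0.2·-1.218 = 1.1 + 0.2436 = 1.3436

v_new=-1.218, w_new=1.3436


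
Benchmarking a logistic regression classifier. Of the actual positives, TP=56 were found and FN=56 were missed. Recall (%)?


Recall = TP/(TP+FN)
= 56/(56+56)
= 56/112 = 50.0%

50.0%


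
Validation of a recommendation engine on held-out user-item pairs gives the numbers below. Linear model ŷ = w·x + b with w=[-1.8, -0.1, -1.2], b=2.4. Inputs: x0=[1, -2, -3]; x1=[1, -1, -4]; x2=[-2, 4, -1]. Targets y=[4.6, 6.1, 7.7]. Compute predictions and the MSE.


ŷ0 = (-1.8)·(1) + (-0.1)·(-2) + (-1.2)·(-3) + 2.4 = 4.4
ŷ1 = (-1.8)·(1) + (-0.1)·(-1) + (-1.2)·(-4) + 2.4 = 5.5
ŷ2 = (-1.8)·(-2) + (-0.1)·(4) + (-1.2)·(-1) + 2.4 = 6.8
errors² = [0.04, 0.36, 0.81]
MSE = 1.2100/3 = 0.4033

0.4033


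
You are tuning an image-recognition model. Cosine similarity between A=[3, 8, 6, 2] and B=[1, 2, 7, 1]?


A·B = 3·1 + 8·2 + 6·7 + 2·1 = 63
‖A‖ = √113 = 10.6301, ‖B‖ = √55 = 7.4162
cos = 63/(√113·√55) = 63/√6215 = 0.7991

0.7991


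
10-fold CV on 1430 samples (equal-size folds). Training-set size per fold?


Fold size = 1430/10 = 143
Training per fold = 1430 - 143 = 1287

1287


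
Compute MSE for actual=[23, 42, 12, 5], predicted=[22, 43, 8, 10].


Squared errors: (23-22)²=1, (42-43)²=1, (12-8)²=16, (5-10)²=25
Sum = 43
MSE = 43/4 = 43/4

43/4


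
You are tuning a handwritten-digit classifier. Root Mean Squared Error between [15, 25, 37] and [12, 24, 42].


MSE = 35/3 = 11.6667
RMSE = √(35/3) = 3.4157

3.4157


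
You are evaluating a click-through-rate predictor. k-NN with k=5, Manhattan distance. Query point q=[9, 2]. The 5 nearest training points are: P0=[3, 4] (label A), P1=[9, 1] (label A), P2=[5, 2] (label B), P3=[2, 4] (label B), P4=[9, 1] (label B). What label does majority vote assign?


d(q,P0) = 8  (label A)
d(q,P1) = 1  (label A)
d(q,P2) = 4  (label B)
d(q,P3) = 9  (label B)
d(q,P4) = 1  (label B)
Votes: A=2, B=3
Majority → B

B


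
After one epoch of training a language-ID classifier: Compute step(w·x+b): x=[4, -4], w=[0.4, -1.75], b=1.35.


z = (4)·(0.4) + (-4)·(-1.75) + 1.35
  = 9.95
step(z) = 1 (z≥0)

1


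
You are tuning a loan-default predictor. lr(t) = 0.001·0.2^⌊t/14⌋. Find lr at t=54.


n_drops = ⌊54/14⌋ = 3
lr = 0.001·0.2^3 = 0.001·0.008 = 0.000008

0.000008


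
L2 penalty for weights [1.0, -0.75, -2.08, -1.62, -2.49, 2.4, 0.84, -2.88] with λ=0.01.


‖w‖₂² = (1.0)² + (-0.75)² + (-2.08)² + (-1.62)² + (-2.49)² + (2.4)² + (0.84)² + (-2.88)²
     = 1 + 0.5625 + 4.3264 + 2.6244 + 6.2001 + 5.76 + 0.7056 + 8.2944
     = 29.4734
λ·‖w‖₂² = 0.01·29.4734 = 0.294734

0.294734


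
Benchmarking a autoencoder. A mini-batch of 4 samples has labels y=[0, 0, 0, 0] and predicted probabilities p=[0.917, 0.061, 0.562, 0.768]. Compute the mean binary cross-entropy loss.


L[0] = -ln(1-0.917) = -ln(0.083) = 2.4889
L[1] = -ln(1-0.061) = -ln(0.939) = 0.0629
L[2] = -ln(1-0.562) = -ln(0.438) = 0.8255
L[3] = -ln(1-0.768) = -ln(0.232) = 1.461
mean = (2.4889 + 0.0629 + 0.8255 + 1.461)/4 = 1.2096

1.2096


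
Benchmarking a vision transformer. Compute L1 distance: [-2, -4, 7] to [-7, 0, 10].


d = |-2+ 7| + |-4-0| + |7-10|
  = 5 + 4 + 3
  = 12

12


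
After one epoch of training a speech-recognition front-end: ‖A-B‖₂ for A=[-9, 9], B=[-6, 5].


d = √((-9+ 6)² + (9-5)²)
  = √(9 + 16)
  = √25 = 5.0

5.0


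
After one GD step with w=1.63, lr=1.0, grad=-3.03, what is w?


w_new = w - α·∇
= 1.63 - 1.0·-3.03
= 1.63 + 3.03
= 4.66

4.66


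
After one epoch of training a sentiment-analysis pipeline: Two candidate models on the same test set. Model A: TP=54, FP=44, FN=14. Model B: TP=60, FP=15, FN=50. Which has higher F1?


Model A: P=54/98=0.551, R=54/68=0.7941, F1=2PR/(P+R)=2TP/(2TP+FP+FN)=108/166=0.6506
Model B: P=60/75=0.8, R=60/110=0.5455, F1=2PR/(P+R)=2TP/(2TP+FP+FN)=120/185=0.6486
0.6506 > 0.6486 → Model A

Model A


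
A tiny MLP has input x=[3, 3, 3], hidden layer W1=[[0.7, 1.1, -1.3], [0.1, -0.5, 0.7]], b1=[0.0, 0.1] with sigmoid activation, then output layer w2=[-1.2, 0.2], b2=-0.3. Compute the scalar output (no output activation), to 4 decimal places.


z1[0] = (0.7)·(3) + (1.1)·(3) + (-1.3)·(3) + 0.0 = 1.5
z1[1] = (0.1)·(3) + (-0.5)·(3) + (0.7)·(3) + 0.1 = 1.0
h = sigmoid(z1) = [0.8176, 0.7311]
output = (-1.2)·(0.8176) + (0.2)·(0.7311) - 0.3 = -1.1349

-1.1349


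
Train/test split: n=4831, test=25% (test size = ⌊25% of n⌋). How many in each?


Test = ⌊4831·25/100⌋ = 1207
Train = 4831 - 1207 = 3624

Train: 3624, Test: 1207


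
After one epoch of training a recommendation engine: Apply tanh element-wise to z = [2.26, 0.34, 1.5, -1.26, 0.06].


tanh(2.26) = 0.9785
tanh(0.34) = 0.3275
tanh(1.5) = 0.9051
tanh(-1.26) = -0.8511
tanh(0.06) = 0.0599
result = [0.9785, 0.3275, 0.9051, -0.8511, 0.0599]

[0.9785, 0.3275, 0.9051, -0.8511, 0.0599]
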